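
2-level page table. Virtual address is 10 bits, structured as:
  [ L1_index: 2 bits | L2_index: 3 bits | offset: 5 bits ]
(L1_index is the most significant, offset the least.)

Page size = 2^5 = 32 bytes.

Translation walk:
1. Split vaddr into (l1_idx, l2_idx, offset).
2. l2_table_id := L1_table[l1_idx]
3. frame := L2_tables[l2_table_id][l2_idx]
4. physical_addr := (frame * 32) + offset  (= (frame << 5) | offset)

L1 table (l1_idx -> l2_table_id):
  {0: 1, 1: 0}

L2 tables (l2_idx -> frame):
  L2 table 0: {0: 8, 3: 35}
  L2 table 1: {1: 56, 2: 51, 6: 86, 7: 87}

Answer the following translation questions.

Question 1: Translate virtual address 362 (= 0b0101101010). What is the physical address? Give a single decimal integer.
vaddr = 362 = 0b0101101010
Split: l1_idx=1, l2_idx=3, offset=10
L1[1] = 0
L2[0][3] = 35
paddr = 35 * 32 + 10 = 1130

Answer: 1130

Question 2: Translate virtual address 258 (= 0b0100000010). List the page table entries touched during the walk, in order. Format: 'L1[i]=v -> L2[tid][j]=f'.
Answer: L1[1]=0 -> L2[0][0]=8

Derivation:
vaddr = 258 = 0b0100000010
Split: l1_idx=1, l2_idx=0, offset=2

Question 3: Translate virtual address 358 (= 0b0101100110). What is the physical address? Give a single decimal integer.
Answer: 1126

Derivation:
vaddr = 358 = 0b0101100110
Split: l1_idx=1, l2_idx=3, offset=6
L1[1] = 0
L2[0][3] = 35
paddr = 35 * 32 + 6 = 1126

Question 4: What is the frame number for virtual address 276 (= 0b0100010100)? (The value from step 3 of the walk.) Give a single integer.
Answer: 8

Derivation:
vaddr = 276: l1_idx=1, l2_idx=0
L1[1] = 0; L2[0][0] = 8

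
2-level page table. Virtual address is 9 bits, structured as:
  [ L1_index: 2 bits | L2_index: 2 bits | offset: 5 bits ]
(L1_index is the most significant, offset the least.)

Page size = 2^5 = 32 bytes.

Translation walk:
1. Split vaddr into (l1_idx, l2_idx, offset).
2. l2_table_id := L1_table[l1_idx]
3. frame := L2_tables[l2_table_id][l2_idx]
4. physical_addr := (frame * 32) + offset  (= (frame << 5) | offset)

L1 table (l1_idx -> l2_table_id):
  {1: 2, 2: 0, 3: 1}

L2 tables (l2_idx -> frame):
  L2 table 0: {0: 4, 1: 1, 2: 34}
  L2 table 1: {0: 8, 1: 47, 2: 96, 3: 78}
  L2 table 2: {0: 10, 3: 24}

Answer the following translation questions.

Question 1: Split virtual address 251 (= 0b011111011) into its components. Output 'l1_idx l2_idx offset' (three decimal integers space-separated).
vaddr = 251 = 0b011111011
  top 2 bits -> l1_idx = 1
  next 2 bits -> l2_idx = 3
  bottom 5 bits -> offset = 27

Answer: 1 3 27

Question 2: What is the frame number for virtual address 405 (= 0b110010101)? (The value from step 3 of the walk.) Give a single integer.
vaddr = 405: l1_idx=3, l2_idx=0
L1[3] = 1; L2[1][0] = 8

Answer: 8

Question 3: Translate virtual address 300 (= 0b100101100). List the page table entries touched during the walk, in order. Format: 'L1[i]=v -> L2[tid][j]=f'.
vaddr = 300 = 0b100101100
Split: l1_idx=2, l2_idx=1, offset=12

Answer: L1[2]=0 -> L2[0][1]=1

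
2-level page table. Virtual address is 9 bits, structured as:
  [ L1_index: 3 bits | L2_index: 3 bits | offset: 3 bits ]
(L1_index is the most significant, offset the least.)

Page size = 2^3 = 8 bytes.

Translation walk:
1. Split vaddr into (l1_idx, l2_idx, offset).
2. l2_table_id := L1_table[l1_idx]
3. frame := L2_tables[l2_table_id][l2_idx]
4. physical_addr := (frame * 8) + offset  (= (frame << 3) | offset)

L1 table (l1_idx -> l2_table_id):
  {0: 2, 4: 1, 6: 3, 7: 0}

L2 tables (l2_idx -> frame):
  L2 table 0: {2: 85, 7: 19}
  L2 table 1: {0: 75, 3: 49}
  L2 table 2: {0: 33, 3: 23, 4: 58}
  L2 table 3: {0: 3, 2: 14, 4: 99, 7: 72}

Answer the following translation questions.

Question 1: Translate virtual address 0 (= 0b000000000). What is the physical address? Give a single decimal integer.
Answer: 264

Derivation:
vaddr = 0 = 0b000000000
Split: l1_idx=0, l2_idx=0, offset=0
L1[0] = 2
L2[2][0] = 33
paddr = 33 * 8 + 0 = 264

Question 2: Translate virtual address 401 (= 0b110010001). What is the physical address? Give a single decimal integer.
Answer: 113

Derivation:
vaddr = 401 = 0b110010001
Split: l1_idx=6, l2_idx=2, offset=1
L1[6] = 3
L2[3][2] = 14
paddr = 14 * 8 + 1 = 113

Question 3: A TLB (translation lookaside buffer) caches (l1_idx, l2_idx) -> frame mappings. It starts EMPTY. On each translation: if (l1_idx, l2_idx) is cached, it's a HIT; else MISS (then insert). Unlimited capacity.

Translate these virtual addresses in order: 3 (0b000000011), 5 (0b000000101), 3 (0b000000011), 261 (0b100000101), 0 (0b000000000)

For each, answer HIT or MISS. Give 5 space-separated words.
vaddr=3: (0,0) not in TLB -> MISS, insert
vaddr=5: (0,0) in TLB -> HIT
vaddr=3: (0,0) in TLB -> HIT
vaddr=261: (4,0) not in TLB -> MISS, insert
vaddr=0: (0,0) in TLB -> HIT

Answer: MISS HIT HIT MISS HIT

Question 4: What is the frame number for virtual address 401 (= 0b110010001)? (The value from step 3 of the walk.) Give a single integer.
Answer: 14

Derivation:
vaddr = 401: l1_idx=6, l2_idx=2
L1[6] = 3; L2[3][2] = 14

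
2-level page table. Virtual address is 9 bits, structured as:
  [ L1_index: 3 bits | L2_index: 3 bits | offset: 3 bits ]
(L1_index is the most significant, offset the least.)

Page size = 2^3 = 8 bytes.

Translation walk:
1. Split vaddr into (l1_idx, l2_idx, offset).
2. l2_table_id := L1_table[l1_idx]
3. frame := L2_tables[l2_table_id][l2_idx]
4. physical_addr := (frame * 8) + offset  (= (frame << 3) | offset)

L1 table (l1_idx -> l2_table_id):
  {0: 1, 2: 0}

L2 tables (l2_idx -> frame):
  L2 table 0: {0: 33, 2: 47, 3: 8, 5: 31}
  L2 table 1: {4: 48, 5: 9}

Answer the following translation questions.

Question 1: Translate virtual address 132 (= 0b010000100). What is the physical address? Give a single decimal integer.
vaddr = 132 = 0b010000100
Split: l1_idx=2, l2_idx=0, offset=4
L1[2] = 0
L2[0][0] = 33
paddr = 33 * 8 + 4 = 268

Answer: 268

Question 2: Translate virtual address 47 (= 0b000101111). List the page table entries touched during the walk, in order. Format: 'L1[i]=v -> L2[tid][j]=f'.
vaddr = 47 = 0b000101111
Split: l1_idx=0, l2_idx=5, offset=7

Answer: L1[0]=1 -> L2[1][5]=9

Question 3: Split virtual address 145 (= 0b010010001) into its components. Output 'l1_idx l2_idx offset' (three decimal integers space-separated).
vaddr = 145 = 0b010010001
  top 3 bits -> l1_idx = 2
  next 3 bits -> l2_idx = 2
  bottom 3 bits -> offset = 1

Answer: 2 2 1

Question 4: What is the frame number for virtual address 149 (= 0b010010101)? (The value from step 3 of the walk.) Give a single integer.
vaddr = 149: l1_idx=2, l2_idx=2
L1[2] = 0; L2[0][2] = 47

Answer: 47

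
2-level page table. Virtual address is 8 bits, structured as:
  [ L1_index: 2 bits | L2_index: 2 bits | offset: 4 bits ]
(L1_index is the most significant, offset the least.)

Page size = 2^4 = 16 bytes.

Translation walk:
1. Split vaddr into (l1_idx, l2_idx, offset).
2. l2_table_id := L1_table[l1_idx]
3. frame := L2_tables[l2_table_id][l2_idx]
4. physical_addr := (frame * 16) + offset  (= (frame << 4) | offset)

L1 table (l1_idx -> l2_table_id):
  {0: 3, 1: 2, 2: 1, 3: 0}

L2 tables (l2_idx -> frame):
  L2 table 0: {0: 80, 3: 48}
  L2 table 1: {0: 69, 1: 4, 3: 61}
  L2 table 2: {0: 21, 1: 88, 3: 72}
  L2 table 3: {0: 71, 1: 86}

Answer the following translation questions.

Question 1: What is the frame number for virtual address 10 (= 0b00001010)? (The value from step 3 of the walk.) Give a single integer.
vaddr = 10: l1_idx=0, l2_idx=0
L1[0] = 3; L2[3][0] = 71

Answer: 71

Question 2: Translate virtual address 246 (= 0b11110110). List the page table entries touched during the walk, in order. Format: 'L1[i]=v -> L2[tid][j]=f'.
vaddr = 246 = 0b11110110
Split: l1_idx=3, l2_idx=3, offset=6

Answer: L1[3]=0 -> L2[0][3]=48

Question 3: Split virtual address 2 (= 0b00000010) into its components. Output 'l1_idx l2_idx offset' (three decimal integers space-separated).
vaddr = 2 = 0b00000010
  top 2 bits -> l1_idx = 0
  next 2 bits -> l2_idx = 0
  bottom 4 bits -> offset = 2

Answer: 0 0 2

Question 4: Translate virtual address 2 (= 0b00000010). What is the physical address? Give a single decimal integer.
Answer: 1138

Derivation:
vaddr = 2 = 0b00000010
Split: l1_idx=0, l2_idx=0, offset=2
L1[0] = 3
L2[3][0] = 71
paddr = 71 * 16 + 2 = 1138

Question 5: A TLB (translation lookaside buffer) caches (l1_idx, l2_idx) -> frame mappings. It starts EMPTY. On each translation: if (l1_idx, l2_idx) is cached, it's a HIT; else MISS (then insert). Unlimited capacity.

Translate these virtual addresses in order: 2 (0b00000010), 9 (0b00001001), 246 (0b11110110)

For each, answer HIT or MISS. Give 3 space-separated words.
Answer: MISS HIT MISS

Derivation:
vaddr=2: (0,0) not in TLB -> MISS, insert
vaddr=9: (0,0) in TLB -> HIT
vaddr=246: (3,3) not in TLB -> MISS, insert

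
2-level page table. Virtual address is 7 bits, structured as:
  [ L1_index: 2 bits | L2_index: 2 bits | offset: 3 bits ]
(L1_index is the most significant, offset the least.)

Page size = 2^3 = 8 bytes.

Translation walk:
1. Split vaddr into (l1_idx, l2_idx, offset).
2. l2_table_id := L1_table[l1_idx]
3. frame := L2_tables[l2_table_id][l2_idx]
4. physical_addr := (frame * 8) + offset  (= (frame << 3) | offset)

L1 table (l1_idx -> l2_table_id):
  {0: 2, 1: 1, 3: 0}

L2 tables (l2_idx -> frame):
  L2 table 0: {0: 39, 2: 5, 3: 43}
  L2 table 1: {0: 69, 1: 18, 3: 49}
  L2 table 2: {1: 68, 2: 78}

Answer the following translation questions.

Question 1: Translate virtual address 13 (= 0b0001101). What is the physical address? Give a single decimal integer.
vaddr = 13 = 0b0001101
Split: l1_idx=0, l2_idx=1, offset=5
L1[0] = 2
L2[2][1] = 68
paddr = 68 * 8 + 5 = 549

Answer: 549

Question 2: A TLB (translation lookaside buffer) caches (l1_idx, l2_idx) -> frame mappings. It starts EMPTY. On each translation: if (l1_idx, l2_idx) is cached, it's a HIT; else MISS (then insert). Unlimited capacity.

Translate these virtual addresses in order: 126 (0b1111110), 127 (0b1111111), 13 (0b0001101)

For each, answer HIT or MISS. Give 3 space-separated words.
vaddr=126: (3,3) not in TLB -> MISS, insert
vaddr=127: (3,3) in TLB -> HIT
vaddr=13: (0,1) not in TLB -> MISS, insert

Answer: MISS HIT MISS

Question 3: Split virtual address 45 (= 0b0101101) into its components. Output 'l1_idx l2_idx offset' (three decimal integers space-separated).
vaddr = 45 = 0b0101101
  top 2 bits -> l1_idx = 1
  next 2 bits -> l2_idx = 1
  bottom 3 bits -> offset = 5

Answer: 1 1 5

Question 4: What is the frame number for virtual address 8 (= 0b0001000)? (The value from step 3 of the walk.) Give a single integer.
vaddr = 8: l1_idx=0, l2_idx=1
L1[0] = 2; L2[2][1] = 68

Answer: 68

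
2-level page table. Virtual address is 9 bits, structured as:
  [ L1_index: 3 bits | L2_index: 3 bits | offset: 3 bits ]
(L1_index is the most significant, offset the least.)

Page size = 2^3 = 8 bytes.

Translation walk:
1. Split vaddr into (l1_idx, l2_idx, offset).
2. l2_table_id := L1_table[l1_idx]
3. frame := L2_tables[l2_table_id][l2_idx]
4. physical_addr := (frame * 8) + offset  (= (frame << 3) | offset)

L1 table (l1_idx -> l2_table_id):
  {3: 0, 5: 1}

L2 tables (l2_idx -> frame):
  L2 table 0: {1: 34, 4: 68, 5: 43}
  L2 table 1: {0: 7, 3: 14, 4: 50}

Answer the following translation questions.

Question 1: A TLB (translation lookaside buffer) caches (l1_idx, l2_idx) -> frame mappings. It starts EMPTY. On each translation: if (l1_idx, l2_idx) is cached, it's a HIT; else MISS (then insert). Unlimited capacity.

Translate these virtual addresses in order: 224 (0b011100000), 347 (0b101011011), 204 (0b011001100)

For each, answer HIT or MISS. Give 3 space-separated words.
vaddr=224: (3,4) not in TLB -> MISS, insert
vaddr=347: (5,3) not in TLB -> MISS, insert
vaddr=204: (3,1) not in TLB -> MISS, insert

Answer: MISS MISS MISS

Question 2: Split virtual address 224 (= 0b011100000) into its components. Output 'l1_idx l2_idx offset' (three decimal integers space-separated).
vaddr = 224 = 0b011100000
  top 3 bits -> l1_idx = 3
  next 3 bits -> l2_idx = 4
  bottom 3 bits -> offset = 0

Answer: 3 4 0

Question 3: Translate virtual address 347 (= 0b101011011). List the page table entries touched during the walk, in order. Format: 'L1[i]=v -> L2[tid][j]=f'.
vaddr = 347 = 0b101011011
Split: l1_idx=5, l2_idx=3, offset=3

Answer: L1[5]=1 -> L2[1][3]=14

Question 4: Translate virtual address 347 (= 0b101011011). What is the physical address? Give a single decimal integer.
vaddr = 347 = 0b101011011
Split: l1_idx=5, l2_idx=3, offset=3
L1[5] = 1
L2[1][3] = 14
paddr = 14 * 8 + 3 = 115

Answer: 115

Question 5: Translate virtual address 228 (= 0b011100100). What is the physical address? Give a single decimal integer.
Answer: 548

Derivation:
vaddr = 228 = 0b011100100
Split: l1_idx=3, l2_idx=4, offset=4
L1[3] = 0
L2[0][4] = 68
paddr = 68 * 8 + 4 = 548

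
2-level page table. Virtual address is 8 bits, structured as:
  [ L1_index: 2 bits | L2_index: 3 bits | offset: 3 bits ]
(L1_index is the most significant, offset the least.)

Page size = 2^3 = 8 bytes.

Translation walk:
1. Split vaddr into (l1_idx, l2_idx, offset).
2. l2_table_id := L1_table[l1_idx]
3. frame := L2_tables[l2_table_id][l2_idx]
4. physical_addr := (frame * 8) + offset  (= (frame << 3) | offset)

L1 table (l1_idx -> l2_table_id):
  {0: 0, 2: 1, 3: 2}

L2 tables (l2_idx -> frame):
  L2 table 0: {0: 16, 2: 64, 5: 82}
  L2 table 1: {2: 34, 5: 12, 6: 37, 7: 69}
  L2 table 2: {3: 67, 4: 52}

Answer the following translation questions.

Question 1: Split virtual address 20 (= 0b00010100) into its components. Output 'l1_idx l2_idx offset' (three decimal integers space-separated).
vaddr = 20 = 0b00010100
  top 2 bits -> l1_idx = 0
  next 3 bits -> l2_idx = 2
  bottom 3 bits -> offset = 4

Answer: 0 2 4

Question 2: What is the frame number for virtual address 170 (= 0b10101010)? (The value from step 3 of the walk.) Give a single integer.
vaddr = 170: l1_idx=2, l2_idx=5
L1[2] = 1; L2[1][5] = 12

Answer: 12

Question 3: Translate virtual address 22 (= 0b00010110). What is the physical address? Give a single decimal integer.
Answer: 518

Derivation:
vaddr = 22 = 0b00010110
Split: l1_idx=0, l2_idx=2, offset=6
L1[0] = 0
L2[0][2] = 64
paddr = 64 * 8 + 6 = 518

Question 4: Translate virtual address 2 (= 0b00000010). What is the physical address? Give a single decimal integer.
Answer: 130

Derivation:
vaddr = 2 = 0b00000010
Split: l1_idx=0, l2_idx=0, offset=2
L1[0] = 0
L2[0][0] = 16
paddr = 16 * 8 + 2 = 130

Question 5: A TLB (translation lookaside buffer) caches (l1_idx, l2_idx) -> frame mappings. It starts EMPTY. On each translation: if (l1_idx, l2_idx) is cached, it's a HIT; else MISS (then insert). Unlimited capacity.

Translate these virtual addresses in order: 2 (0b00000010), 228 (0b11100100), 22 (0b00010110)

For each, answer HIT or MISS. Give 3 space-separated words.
vaddr=2: (0,0) not in TLB -> MISS, insert
vaddr=228: (3,4) not in TLB -> MISS, insert
vaddr=22: (0,2) not in TLB -> MISS, insert

Answer: MISS MISS MISS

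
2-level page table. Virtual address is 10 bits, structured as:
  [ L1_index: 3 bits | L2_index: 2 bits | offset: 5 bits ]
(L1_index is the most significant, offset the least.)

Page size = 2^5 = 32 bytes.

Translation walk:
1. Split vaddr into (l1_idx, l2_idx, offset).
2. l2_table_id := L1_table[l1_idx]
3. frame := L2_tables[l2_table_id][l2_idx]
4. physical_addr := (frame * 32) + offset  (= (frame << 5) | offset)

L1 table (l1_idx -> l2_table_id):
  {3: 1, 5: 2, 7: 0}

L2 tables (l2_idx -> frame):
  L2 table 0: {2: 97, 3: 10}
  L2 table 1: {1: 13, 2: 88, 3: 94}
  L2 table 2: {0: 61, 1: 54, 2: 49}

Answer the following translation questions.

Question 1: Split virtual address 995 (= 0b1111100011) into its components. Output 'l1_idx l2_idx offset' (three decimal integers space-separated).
Answer: 7 3 3

Derivation:
vaddr = 995 = 0b1111100011
  top 3 bits -> l1_idx = 7
  next 2 bits -> l2_idx = 3
  bottom 5 bits -> offset = 3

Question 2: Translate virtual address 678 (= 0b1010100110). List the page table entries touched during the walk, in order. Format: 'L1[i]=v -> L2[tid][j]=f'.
vaddr = 678 = 0b1010100110
Split: l1_idx=5, l2_idx=1, offset=6

Answer: L1[5]=2 -> L2[2][1]=54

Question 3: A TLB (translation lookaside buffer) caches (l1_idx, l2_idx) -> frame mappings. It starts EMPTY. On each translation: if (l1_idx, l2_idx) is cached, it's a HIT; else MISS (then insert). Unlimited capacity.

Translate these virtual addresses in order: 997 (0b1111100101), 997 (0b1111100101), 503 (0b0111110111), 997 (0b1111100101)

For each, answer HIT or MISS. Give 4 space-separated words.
vaddr=997: (7,3) not in TLB -> MISS, insert
vaddr=997: (7,3) in TLB -> HIT
vaddr=503: (3,3) not in TLB -> MISS, insert
vaddr=997: (7,3) in TLB -> HIT

Answer: MISS HIT MISS HIT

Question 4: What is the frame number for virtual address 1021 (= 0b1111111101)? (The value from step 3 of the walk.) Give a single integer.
Answer: 10

Derivation:
vaddr = 1021: l1_idx=7, l2_idx=3
L1[7] = 0; L2[0][3] = 10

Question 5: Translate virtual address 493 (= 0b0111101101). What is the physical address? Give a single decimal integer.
Answer: 3021

Derivation:
vaddr = 493 = 0b0111101101
Split: l1_idx=3, l2_idx=3, offset=13
L1[3] = 1
L2[1][3] = 94
paddr = 94 * 32 + 13 = 3021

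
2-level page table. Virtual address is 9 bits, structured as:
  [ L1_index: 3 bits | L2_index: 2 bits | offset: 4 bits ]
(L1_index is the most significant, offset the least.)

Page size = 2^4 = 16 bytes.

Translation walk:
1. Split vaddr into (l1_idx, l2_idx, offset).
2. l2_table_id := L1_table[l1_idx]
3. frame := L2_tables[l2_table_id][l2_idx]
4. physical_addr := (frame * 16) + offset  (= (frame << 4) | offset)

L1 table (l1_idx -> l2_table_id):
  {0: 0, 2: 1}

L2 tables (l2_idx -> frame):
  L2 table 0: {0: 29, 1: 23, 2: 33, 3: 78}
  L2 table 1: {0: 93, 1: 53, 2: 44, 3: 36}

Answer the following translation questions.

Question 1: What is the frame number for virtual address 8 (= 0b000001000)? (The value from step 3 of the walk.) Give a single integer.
vaddr = 8: l1_idx=0, l2_idx=0
L1[0] = 0; L2[0][0] = 29

Answer: 29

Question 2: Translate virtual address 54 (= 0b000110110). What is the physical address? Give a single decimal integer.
vaddr = 54 = 0b000110110
Split: l1_idx=0, l2_idx=3, offset=6
L1[0] = 0
L2[0][3] = 78
paddr = 78 * 16 + 6 = 1254

Answer: 1254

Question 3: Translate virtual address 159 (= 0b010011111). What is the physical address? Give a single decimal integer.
vaddr = 159 = 0b010011111
Split: l1_idx=2, l2_idx=1, offset=15
L1[2] = 1
L2[1][1] = 53
paddr = 53 * 16 + 15 = 863

Answer: 863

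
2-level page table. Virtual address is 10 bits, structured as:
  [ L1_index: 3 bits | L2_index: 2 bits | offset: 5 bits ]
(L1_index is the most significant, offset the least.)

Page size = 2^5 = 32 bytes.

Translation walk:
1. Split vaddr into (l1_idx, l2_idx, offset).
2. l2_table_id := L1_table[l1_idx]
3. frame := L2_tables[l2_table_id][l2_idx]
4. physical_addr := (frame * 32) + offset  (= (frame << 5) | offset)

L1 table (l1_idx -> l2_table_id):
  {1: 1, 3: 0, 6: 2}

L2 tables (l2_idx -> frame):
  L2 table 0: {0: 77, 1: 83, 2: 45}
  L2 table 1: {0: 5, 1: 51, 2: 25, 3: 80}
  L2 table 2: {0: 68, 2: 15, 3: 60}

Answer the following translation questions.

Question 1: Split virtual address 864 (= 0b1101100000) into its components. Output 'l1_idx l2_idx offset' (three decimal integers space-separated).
vaddr = 864 = 0b1101100000
  top 3 bits -> l1_idx = 6
  next 2 bits -> l2_idx = 3
  bottom 5 bits -> offset = 0

Answer: 6 3 0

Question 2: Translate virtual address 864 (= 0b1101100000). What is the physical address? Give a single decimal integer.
Answer: 1920

Derivation:
vaddr = 864 = 0b1101100000
Split: l1_idx=6, l2_idx=3, offset=0
L1[6] = 2
L2[2][3] = 60
paddr = 60 * 32 + 0 = 1920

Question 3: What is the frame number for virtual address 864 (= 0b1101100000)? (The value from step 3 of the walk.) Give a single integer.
Answer: 60

Derivation:
vaddr = 864: l1_idx=6, l2_idx=3
L1[6] = 2; L2[2][3] = 60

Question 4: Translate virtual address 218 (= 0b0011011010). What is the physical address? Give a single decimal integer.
Answer: 826

Derivation:
vaddr = 218 = 0b0011011010
Split: l1_idx=1, l2_idx=2, offset=26
L1[1] = 1
L2[1][2] = 25
paddr = 25 * 32 + 26 = 826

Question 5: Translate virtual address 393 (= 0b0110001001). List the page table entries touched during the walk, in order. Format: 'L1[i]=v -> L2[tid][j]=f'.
Answer: L1[3]=0 -> L2[0][0]=77

Derivation:
vaddr = 393 = 0b0110001001
Split: l1_idx=3, l2_idx=0, offset=9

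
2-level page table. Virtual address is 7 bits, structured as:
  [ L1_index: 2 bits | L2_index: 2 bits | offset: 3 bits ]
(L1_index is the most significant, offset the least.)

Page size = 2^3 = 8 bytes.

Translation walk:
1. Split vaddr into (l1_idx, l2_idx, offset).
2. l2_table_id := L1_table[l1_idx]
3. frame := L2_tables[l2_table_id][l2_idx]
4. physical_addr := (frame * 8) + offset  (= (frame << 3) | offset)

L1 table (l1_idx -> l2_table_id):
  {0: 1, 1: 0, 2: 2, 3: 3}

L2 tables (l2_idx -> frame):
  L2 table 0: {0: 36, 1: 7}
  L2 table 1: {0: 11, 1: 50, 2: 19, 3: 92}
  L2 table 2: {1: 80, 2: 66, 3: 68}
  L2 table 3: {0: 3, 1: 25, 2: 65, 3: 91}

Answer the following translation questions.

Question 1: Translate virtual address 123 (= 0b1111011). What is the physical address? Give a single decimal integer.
vaddr = 123 = 0b1111011
Split: l1_idx=3, l2_idx=3, offset=3
L1[3] = 3
L2[3][3] = 91
paddr = 91 * 8 + 3 = 731

Answer: 731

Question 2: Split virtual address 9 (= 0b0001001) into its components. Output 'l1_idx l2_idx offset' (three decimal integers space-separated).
Answer: 0 1 1

Derivation:
vaddr = 9 = 0b0001001
  top 2 bits -> l1_idx = 0
  next 2 bits -> l2_idx = 1
  bottom 3 bits -> offset = 1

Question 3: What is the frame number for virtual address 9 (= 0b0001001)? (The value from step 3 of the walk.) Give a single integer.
Answer: 50

Derivation:
vaddr = 9: l1_idx=0, l2_idx=1
L1[0] = 1; L2[1][1] = 50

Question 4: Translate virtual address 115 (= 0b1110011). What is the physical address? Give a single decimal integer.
vaddr = 115 = 0b1110011
Split: l1_idx=3, l2_idx=2, offset=3
L1[3] = 3
L2[3][2] = 65
paddr = 65 * 8 + 3 = 523

Answer: 523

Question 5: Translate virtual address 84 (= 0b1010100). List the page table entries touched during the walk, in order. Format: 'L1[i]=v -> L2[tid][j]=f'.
Answer: L1[2]=2 -> L2[2][2]=66

Derivation:
vaddr = 84 = 0b1010100
Split: l1_idx=2, l2_idx=2, offset=4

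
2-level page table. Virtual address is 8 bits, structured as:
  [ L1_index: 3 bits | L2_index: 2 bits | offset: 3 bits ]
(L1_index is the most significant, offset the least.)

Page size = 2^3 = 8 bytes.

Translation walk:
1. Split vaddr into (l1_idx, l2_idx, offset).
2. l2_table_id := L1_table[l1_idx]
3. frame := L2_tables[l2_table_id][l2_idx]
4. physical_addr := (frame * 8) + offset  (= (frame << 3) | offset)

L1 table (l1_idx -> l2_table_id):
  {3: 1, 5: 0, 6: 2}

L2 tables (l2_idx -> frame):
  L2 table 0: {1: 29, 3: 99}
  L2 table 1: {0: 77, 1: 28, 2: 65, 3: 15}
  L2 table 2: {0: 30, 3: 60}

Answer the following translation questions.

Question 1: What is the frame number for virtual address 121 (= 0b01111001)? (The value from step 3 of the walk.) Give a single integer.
vaddr = 121: l1_idx=3, l2_idx=3
L1[3] = 1; L2[1][3] = 15

Answer: 15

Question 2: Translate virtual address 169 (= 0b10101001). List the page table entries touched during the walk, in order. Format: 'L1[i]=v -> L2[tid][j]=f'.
Answer: L1[5]=0 -> L2[0][1]=29

Derivation:
vaddr = 169 = 0b10101001
Split: l1_idx=5, l2_idx=1, offset=1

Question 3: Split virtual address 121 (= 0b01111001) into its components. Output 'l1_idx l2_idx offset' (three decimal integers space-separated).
vaddr = 121 = 0b01111001
  top 3 bits -> l1_idx = 3
  next 2 bits -> l2_idx = 3
  bottom 3 bits -> offset = 1

Answer: 3 3 1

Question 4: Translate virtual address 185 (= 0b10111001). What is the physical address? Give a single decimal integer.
vaddr = 185 = 0b10111001
Split: l1_idx=5, l2_idx=3, offset=1
L1[5] = 0
L2[0][3] = 99
paddr = 99 * 8 + 1 = 793

Answer: 793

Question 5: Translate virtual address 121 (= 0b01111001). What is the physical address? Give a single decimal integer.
vaddr = 121 = 0b01111001
Split: l1_idx=3, l2_idx=3, offset=1
L1[3] = 1
L2[1][3] = 15
paddr = 15 * 8 + 1 = 121

Answer: 121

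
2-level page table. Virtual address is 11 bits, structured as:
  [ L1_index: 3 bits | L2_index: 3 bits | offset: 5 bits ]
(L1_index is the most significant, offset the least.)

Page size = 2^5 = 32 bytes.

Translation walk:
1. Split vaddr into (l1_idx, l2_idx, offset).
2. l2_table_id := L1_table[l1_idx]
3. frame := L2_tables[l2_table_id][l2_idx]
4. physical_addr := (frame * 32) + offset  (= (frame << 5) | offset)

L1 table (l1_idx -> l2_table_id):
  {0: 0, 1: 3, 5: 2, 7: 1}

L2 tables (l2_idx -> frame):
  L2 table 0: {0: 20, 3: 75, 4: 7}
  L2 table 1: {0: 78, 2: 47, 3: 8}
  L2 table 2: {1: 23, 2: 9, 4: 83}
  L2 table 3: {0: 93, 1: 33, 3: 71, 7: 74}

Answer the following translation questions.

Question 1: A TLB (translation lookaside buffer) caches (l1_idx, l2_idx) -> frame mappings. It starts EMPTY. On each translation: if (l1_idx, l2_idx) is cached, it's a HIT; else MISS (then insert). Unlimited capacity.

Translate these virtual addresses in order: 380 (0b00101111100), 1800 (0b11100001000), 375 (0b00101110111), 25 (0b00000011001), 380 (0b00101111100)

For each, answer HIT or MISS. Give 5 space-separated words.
Answer: MISS MISS HIT MISS HIT

Derivation:
vaddr=380: (1,3) not in TLB -> MISS, insert
vaddr=1800: (7,0) not in TLB -> MISS, insert
vaddr=375: (1,3) in TLB -> HIT
vaddr=25: (0,0) not in TLB -> MISS, insert
vaddr=380: (1,3) in TLB -> HIT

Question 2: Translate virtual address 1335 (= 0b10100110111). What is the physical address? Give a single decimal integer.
vaddr = 1335 = 0b10100110111
Split: l1_idx=5, l2_idx=1, offset=23
L1[5] = 2
L2[2][1] = 23
paddr = 23 * 32 + 23 = 759

Answer: 759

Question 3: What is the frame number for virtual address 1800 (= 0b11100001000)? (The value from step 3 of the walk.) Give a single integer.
Answer: 78

Derivation:
vaddr = 1800: l1_idx=7, l2_idx=0
L1[7] = 1; L2[1][0] = 78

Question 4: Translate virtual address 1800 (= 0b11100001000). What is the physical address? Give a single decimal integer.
vaddr = 1800 = 0b11100001000
Split: l1_idx=7, l2_idx=0, offset=8
L1[7] = 1
L2[1][0] = 78
paddr = 78 * 32 + 8 = 2504

Answer: 2504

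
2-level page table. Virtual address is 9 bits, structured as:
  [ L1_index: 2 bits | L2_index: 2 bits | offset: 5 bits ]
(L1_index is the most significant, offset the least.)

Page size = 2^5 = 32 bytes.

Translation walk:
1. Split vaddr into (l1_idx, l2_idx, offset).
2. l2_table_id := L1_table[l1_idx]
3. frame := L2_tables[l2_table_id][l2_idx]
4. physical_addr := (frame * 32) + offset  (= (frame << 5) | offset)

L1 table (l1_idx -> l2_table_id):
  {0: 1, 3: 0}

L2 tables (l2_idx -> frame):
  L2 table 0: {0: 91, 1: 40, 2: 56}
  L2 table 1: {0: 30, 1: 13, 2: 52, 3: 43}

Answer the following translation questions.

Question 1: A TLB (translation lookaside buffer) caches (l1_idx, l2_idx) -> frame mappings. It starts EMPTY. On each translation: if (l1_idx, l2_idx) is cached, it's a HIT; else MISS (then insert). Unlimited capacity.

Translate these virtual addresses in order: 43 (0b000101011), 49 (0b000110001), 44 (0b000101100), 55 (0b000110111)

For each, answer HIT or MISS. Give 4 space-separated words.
Answer: MISS HIT HIT HIT

Derivation:
vaddr=43: (0,1) not in TLB -> MISS, insert
vaddr=49: (0,1) in TLB -> HIT
vaddr=44: (0,1) in TLB -> HIT
vaddr=55: (0,1) in TLB -> HIT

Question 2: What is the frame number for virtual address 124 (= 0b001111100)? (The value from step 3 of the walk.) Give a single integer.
Answer: 43

Derivation:
vaddr = 124: l1_idx=0, l2_idx=3
L1[0] = 1; L2[1][3] = 43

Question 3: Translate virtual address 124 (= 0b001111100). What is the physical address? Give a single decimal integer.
vaddr = 124 = 0b001111100
Split: l1_idx=0, l2_idx=3, offset=28
L1[0] = 1
L2[1][3] = 43
paddr = 43 * 32 + 28 = 1404

Answer: 1404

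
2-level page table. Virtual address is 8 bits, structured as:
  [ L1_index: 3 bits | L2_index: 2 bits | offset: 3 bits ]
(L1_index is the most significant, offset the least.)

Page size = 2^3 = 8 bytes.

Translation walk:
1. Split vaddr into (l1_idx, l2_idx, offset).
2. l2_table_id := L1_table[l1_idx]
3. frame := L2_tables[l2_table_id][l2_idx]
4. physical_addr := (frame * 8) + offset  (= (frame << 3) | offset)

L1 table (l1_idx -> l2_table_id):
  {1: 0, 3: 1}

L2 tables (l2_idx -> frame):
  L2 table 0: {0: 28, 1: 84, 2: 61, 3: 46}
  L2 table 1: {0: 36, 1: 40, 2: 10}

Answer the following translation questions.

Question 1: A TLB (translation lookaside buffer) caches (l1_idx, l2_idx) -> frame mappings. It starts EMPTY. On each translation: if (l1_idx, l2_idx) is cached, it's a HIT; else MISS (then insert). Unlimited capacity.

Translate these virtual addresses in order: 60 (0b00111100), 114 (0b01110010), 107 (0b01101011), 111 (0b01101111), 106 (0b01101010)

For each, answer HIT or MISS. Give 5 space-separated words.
Answer: MISS MISS MISS HIT HIT

Derivation:
vaddr=60: (1,3) not in TLB -> MISS, insert
vaddr=114: (3,2) not in TLB -> MISS, insert
vaddr=107: (3,1) not in TLB -> MISS, insert
vaddr=111: (3,1) in TLB -> HIT
vaddr=106: (3,1) in TLB -> HIT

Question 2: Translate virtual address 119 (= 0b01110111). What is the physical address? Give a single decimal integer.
vaddr = 119 = 0b01110111
Split: l1_idx=3, l2_idx=2, offset=7
L1[3] = 1
L2[1][2] = 10
paddr = 10 * 8 + 7 = 87

Answer: 87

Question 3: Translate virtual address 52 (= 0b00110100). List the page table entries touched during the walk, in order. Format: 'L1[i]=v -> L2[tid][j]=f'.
Answer: L1[1]=0 -> L2[0][2]=61

Derivation:
vaddr = 52 = 0b00110100
Split: l1_idx=1, l2_idx=2, offset=4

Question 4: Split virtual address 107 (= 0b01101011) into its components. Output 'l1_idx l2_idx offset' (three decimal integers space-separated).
Answer: 3 1 3

Derivation:
vaddr = 107 = 0b01101011
  top 3 bits -> l1_idx = 3
  next 2 bits -> l2_idx = 1
  bottom 3 bits -> offset = 3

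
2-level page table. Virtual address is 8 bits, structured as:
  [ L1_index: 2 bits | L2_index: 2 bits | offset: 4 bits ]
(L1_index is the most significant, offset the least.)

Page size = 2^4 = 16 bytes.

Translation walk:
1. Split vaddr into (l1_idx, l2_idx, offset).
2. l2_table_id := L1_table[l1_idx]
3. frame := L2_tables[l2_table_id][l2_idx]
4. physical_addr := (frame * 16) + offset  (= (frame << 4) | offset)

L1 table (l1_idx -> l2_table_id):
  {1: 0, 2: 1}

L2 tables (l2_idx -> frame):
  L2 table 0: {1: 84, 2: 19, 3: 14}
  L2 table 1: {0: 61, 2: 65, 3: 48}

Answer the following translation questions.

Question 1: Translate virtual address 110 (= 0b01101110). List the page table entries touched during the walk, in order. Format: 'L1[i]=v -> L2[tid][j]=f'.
Answer: L1[1]=0 -> L2[0][2]=19

Derivation:
vaddr = 110 = 0b01101110
Split: l1_idx=1, l2_idx=2, offset=14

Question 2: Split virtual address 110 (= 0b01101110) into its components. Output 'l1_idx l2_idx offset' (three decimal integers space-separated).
Answer: 1 2 14

Derivation:
vaddr = 110 = 0b01101110
  top 2 bits -> l1_idx = 1
  next 2 bits -> l2_idx = 2
  bottom 4 bits -> offset = 14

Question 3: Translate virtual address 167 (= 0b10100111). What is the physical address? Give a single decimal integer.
Answer: 1047

Derivation:
vaddr = 167 = 0b10100111
Split: l1_idx=2, l2_idx=2, offset=7
L1[2] = 1
L2[1][2] = 65
paddr = 65 * 16 + 7 = 1047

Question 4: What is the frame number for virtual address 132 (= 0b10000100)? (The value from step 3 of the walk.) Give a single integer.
vaddr = 132: l1_idx=2, l2_idx=0
L1[2] = 1; L2[1][0] = 61

Answer: 61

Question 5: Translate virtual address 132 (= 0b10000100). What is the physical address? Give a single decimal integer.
vaddr = 132 = 0b10000100
Split: l1_idx=2, l2_idx=0, offset=4
L1[2] = 1
L2[1][0] = 61
paddr = 61 * 16 + 4 = 980

Answer: 980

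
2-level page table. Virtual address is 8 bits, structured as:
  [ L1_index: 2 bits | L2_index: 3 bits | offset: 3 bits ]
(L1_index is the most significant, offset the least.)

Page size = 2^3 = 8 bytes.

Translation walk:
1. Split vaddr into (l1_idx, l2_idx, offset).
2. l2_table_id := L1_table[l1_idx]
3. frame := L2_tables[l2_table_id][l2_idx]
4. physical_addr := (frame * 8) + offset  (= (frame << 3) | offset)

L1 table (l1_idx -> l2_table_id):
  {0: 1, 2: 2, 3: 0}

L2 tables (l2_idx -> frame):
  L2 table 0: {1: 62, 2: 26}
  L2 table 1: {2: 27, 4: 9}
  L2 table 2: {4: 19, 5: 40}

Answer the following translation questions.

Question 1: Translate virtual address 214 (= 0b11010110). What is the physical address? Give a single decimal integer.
Answer: 214

Derivation:
vaddr = 214 = 0b11010110
Split: l1_idx=3, l2_idx=2, offset=6
L1[3] = 0
L2[0][2] = 26
paddr = 26 * 8 + 6 = 214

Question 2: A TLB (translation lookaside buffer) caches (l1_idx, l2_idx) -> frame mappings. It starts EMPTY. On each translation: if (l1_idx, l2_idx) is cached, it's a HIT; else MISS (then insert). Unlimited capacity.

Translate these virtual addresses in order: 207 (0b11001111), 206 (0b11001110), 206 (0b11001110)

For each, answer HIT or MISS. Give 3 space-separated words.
Answer: MISS HIT HIT

Derivation:
vaddr=207: (3,1) not in TLB -> MISS, insert
vaddr=206: (3,1) in TLB -> HIT
vaddr=206: (3,1) in TLB -> HIT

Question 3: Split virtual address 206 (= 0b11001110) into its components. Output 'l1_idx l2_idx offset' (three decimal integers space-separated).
vaddr = 206 = 0b11001110
  top 2 bits -> l1_idx = 3
  next 3 bits -> l2_idx = 1
  bottom 3 bits -> offset = 6

Answer: 3 1 6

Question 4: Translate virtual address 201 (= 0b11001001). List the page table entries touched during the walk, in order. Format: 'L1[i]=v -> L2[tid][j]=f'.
vaddr = 201 = 0b11001001
Split: l1_idx=3, l2_idx=1, offset=1

Answer: L1[3]=0 -> L2[0][1]=62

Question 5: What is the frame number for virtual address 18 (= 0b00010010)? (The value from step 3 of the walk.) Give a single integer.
vaddr = 18: l1_idx=0, l2_idx=2
L1[0] = 1; L2[1][2] = 27

Answer: 27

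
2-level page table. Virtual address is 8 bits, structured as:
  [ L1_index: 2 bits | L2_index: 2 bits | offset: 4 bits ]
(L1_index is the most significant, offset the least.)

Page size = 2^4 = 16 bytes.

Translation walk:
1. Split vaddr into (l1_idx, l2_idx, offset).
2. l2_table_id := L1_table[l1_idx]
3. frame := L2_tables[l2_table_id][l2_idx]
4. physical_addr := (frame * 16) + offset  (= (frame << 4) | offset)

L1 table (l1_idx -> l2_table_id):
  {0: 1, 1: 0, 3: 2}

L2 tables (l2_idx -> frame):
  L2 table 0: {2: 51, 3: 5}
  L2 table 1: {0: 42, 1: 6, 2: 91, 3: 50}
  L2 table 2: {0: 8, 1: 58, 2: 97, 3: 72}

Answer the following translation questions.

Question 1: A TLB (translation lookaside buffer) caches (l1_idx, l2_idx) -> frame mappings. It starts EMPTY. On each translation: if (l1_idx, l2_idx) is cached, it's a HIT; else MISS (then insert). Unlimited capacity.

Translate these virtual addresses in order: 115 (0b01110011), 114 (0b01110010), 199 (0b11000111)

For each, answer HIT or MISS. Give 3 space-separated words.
vaddr=115: (1,3) not in TLB -> MISS, insert
vaddr=114: (1,3) in TLB -> HIT
vaddr=199: (3,0) not in TLB -> MISS, insert

Answer: MISS HIT MISS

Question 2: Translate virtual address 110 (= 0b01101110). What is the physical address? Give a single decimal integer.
vaddr = 110 = 0b01101110
Split: l1_idx=1, l2_idx=2, offset=14
L1[1] = 0
L2[0][2] = 51
paddr = 51 * 16 + 14 = 830

Answer: 830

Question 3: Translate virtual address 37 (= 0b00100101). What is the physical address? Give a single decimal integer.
vaddr = 37 = 0b00100101
Split: l1_idx=0, l2_idx=2, offset=5
L1[0] = 1
L2[1][2] = 91
paddr = 91 * 16 + 5 = 1461

Answer: 1461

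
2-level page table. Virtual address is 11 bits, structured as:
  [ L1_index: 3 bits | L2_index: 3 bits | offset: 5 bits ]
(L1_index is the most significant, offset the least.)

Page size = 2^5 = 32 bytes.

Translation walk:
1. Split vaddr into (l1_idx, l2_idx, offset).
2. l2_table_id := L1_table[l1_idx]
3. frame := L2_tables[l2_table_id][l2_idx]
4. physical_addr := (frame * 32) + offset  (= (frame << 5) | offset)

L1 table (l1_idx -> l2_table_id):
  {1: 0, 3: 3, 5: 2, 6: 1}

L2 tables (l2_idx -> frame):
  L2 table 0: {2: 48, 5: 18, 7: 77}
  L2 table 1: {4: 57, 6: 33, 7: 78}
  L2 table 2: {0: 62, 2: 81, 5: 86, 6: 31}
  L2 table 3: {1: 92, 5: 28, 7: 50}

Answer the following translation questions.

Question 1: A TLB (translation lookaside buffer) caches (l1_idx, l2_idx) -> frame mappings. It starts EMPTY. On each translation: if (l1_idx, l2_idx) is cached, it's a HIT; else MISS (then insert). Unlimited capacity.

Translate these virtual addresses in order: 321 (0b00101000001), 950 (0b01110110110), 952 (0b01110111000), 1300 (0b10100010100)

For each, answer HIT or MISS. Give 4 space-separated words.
Answer: MISS MISS HIT MISS

Derivation:
vaddr=321: (1,2) not in TLB -> MISS, insert
vaddr=950: (3,5) not in TLB -> MISS, insert
vaddr=952: (3,5) in TLB -> HIT
vaddr=1300: (5,0) not in TLB -> MISS, insert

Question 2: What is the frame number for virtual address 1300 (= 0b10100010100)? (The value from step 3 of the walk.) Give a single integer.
vaddr = 1300: l1_idx=5, l2_idx=0
L1[5] = 2; L2[2][0] = 62

Answer: 62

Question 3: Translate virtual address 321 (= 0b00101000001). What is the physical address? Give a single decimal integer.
vaddr = 321 = 0b00101000001
Split: l1_idx=1, l2_idx=2, offset=1
L1[1] = 0
L2[0][2] = 48
paddr = 48 * 32 + 1 = 1537

Answer: 1537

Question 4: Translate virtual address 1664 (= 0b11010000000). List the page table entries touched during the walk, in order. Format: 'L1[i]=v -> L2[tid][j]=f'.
Answer: L1[6]=1 -> L2[1][4]=57

Derivation:
vaddr = 1664 = 0b11010000000
Split: l1_idx=6, l2_idx=4, offset=0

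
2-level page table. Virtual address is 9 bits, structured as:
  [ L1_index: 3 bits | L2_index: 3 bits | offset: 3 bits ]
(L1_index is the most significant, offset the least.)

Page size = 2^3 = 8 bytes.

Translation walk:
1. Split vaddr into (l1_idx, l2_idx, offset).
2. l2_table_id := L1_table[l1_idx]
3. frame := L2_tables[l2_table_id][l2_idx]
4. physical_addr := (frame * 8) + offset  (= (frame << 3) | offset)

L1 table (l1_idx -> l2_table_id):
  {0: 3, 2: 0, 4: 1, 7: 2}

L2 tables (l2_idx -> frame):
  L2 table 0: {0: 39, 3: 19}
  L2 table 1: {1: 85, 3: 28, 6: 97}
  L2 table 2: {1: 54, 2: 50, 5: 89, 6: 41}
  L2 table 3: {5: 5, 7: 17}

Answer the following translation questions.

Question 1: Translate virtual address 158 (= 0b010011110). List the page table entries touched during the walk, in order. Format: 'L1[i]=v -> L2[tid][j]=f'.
Answer: L1[2]=0 -> L2[0][3]=19

Derivation:
vaddr = 158 = 0b010011110
Split: l1_idx=2, l2_idx=3, offset=6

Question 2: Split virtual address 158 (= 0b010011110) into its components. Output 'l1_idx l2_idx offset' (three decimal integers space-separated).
Answer: 2 3 6

Derivation:
vaddr = 158 = 0b010011110
  top 3 bits -> l1_idx = 2
  next 3 bits -> l2_idx = 3
  bottom 3 bits -> offset = 6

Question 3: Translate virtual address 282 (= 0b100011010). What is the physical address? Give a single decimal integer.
Answer: 226

Derivation:
vaddr = 282 = 0b100011010
Split: l1_idx=4, l2_idx=3, offset=2
L1[4] = 1
L2[1][3] = 28
paddr = 28 * 8 + 2 = 226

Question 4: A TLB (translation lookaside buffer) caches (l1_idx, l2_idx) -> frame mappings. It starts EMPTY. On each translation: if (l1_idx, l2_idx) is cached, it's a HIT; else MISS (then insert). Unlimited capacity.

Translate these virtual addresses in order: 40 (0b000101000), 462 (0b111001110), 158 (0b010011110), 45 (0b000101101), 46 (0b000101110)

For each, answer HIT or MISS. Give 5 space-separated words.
vaddr=40: (0,5) not in TLB -> MISS, insert
vaddr=462: (7,1) not in TLB -> MISS, insert
vaddr=158: (2,3) not in TLB -> MISS, insert
vaddr=45: (0,5) in TLB -> HIT
vaddr=46: (0,5) in TLB -> HIT

Answer: MISS MISS MISS HIT HIT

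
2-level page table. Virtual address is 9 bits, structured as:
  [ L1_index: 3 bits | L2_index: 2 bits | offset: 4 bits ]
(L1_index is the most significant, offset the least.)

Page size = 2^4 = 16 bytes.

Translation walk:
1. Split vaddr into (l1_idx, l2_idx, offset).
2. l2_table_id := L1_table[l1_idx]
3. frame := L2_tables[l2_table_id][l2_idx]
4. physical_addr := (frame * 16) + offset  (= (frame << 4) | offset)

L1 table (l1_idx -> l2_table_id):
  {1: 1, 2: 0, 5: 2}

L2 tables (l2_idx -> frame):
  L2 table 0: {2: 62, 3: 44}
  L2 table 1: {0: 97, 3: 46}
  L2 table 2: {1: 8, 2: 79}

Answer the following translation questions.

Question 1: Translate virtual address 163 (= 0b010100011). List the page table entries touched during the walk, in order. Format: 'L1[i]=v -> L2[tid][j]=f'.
Answer: L1[2]=0 -> L2[0][2]=62

Derivation:
vaddr = 163 = 0b010100011
Split: l1_idx=2, l2_idx=2, offset=3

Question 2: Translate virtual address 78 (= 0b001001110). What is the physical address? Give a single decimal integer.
Answer: 1566

Derivation:
vaddr = 78 = 0b001001110
Split: l1_idx=1, l2_idx=0, offset=14
L1[1] = 1
L2[1][0] = 97
paddr = 97 * 16 + 14 = 1566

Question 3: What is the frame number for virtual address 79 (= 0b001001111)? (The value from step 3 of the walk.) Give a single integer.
vaddr = 79: l1_idx=1, l2_idx=0
L1[1] = 1; L2[1][0] = 97

Answer: 97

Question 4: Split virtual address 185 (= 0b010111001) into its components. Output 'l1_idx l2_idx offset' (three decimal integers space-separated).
Answer: 2 3 9

Derivation:
vaddr = 185 = 0b010111001
  top 3 bits -> l1_idx = 2
  next 2 bits -> l2_idx = 3
  bottom 4 bits -> offset = 9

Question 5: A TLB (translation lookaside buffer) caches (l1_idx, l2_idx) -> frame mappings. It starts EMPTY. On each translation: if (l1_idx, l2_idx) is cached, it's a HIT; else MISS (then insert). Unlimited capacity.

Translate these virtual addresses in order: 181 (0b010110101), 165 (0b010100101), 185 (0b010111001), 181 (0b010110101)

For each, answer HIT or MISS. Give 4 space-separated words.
vaddr=181: (2,3) not in TLB -> MISS, insert
vaddr=165: (2,2) not in TLB -> MISS, insert
vaddr=185: (2,3) in TLB -> HIT
vaddr=181: (2,3) in TLB -> HIT

Answer: MISS MISS HIT HIT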